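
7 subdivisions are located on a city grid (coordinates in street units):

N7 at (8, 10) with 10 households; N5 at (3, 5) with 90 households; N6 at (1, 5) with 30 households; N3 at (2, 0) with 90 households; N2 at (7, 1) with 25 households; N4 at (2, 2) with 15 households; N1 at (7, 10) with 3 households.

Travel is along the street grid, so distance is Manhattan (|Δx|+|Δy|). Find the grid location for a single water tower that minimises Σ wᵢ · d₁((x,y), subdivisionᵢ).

Manhattan distance separates: Σwᵢ(|x−xᵢ|+|y−yᵢ|) = Σwᵢ|x−xᵢ| + Σwᵢ|y−yᵢ|, so x and y are optimised independently as 1-D weighted medians.
Total weight W = 263; half = 131.5.
x-coordinate, sorted with cumulative weight:
  x=1 (N6, w=30) cum 30
  x=2 (N3, w=90) cum 120
  x=2 (N4, w=15) cum 135  ← median
  x=3 (N5, w=90) cum 225
  x=7 (N2, w=25) cum 250
  x=7 (N1, w=3) cum 253
  x=8 (N7, w=10) cum 263
⇒ x* = 2
y-coordinate, sorted with cumulative weight:
  y=0 (N3, w=90) cum 90
  y=1 (N2, w=25) cum 115
  y=2 (N4, w=15) cum 130
  y=5 (N5, w=90) cum 220  ← median
  y=5 (N6, w=30) cum 250
  y=10 (N7, w=10) cum 260
  y=10 (N1, w=3) cum 263
⇒ y* = 5

(2, 5)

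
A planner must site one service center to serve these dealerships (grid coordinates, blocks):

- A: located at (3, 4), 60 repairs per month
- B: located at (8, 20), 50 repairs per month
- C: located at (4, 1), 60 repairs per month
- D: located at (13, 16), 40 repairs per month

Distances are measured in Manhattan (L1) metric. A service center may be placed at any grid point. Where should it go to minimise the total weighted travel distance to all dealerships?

(4, 4)

Manhattan distance separates: Σwᵢ(|x−xᵢ|+|y−yᵢ|) = Σwᵢ|x−xᵢ| + Σwᵢ|y−yᵢ|, so x and y are optimised independently as 1-D weighted medians.
Total weight W = 210; half = 105.
x-coordinate, sorted with cumulative weight:
  x=3 (A, w=60) cum 60
  x=4 (C, w=60) cum 120  ← median
  x=8 (B, w=50) cum 170
  x=13 (D, w=40) cum 210
⇒ x* = 4
y-coordinate, sorted with cumulative weight:
  y=1 (C, w=60) cum 60
  y=4 (A, w=60) cum 120  ← median
  y=16 (D, w=40) cum 160
  y=20 (B, w=50) cum 210
⇒ y* = 4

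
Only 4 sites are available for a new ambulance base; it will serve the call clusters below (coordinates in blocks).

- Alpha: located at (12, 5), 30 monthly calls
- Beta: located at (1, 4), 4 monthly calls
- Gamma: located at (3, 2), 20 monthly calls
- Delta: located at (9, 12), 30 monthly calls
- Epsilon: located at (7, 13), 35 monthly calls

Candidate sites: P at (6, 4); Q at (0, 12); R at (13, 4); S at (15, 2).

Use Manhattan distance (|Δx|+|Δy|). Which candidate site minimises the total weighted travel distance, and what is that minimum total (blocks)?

Total weighted distance at each candidate:
  P (6, 4): total = 1010
  Q (0, 12): total = 1416
  R (13, 4): total = 1233
  S (15, 2): total = 1629
Minimum is at P with total 1010 blocks.

P, total 1010 blocks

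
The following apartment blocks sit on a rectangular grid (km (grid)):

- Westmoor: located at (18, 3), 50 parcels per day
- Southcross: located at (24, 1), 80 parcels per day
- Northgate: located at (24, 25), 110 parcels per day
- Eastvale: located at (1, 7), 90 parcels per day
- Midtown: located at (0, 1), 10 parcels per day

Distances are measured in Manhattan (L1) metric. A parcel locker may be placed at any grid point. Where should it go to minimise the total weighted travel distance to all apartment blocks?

(24, 7)

Manhattan distance separates: Σwᵢ(|x−xᵢ|+|y−yᵢ|) = Σwᵢ|x−xᵢ| + Σwᵢ|y−yᵢ|, so x and y are optimised independently as 1-D weighted medians.
Total weight W = 340; half = 170.
x-coordinate, sorted with cumulative weight:
  x=0 (Midtown, w=10) cum 10
  x=1 (Eastvale, w=90) cum 100
  x=18 (Westmoor, w=50) cum 150
  x=24 (Southcross, w=80) cum 230  ← median
  x=24 (Northgate, w=110) cum 340
⇒ x* = 24
y-coordinate, sorted with cumulative weight:
  y=1 (Southcross, w=80) cum 80
  y=1 (Midtown, w=10) cum 90
  y=3 (Westmoor, w=50) cum 140
  y=7 (Eastvale, w=90) cum 230  ← median
  y=25 (Northgate, w=110) cum 340
⇒ y* = 7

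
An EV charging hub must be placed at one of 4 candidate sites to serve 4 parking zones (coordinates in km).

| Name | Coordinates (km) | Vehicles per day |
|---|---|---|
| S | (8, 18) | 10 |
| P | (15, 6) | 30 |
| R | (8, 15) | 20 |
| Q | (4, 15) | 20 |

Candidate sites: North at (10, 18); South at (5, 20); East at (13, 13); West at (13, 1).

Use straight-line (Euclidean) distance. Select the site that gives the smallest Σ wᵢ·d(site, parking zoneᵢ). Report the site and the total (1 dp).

Total weighted distance at each candidate:
  North (10, 18): total = 616.3
  South (5, 20): total = 770.8
  East (13, 13): total = 581.2
  West (13, 1): total = 968.9
Minimum is at East with total 581.2 km.

East, total 581.2 km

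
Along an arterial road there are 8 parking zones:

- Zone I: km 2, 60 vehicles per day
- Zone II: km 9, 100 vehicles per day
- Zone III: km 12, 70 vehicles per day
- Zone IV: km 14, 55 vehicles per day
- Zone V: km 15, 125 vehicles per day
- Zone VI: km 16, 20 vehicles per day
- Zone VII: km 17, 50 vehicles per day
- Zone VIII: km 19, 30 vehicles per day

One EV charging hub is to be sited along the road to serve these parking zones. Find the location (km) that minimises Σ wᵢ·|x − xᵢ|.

x = 14

For a sum of weighted absolute distances on a line, the optimum is the weighted median (not the mean). Total weight W = 510; half-weight = 255.
Sort by position and accumulate weight:
  km 2 (Zone I, w=60) → cum 60
  km 9 (Zone II, w=100) → cum 160
  km 12 (Zone III, w=70) → cum 230
  km 14 (Zone IV, w=55) → cum 285  ≥ 255 → median here
  km 15 (Zone V, w=125) → cum 410
  km 16 (Zone VI, w=20) → cum 430
  km 17 (Zone VII, w=50) → cum 480
  km 19 (Zone VIII, w=30) → cum 510
Optimal location: km 14.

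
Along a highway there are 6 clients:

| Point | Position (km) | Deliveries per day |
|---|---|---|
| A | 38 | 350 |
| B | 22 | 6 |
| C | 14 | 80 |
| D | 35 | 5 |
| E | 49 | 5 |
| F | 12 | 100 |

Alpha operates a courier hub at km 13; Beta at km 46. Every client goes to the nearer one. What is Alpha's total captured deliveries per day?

The indifferent point is the midpoint (13+46)/2 = 29.5; clients left of it (closer to Alpha at 13) go to Alpha, those right go to Beta.
  F at 12 (w=100) → Alpha
  C at 14 (w=80) → Alpha
  B at 22 (w=6) → Alpha
  D at 35 (w=5) → Beta
  A at 38 (w=350) → Beta
  E at 49 (w=5) → Beta
Alpha captures 186; Beta captures 360.

186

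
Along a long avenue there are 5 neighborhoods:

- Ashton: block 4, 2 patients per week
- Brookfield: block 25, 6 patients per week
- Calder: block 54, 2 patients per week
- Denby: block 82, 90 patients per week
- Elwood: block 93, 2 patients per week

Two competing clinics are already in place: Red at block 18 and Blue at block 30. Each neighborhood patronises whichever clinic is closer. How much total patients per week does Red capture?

2

The indifferent point is the midpoint (18+30)/2 = 24; neighborhoods left of it (closer to Red at 18) go to Red, those right go to Blue.
  Ashton at 4 (w=2) → Red
  Brookfield at 25 (w=6) → Blue
  Calder at 54 (w=2) → Blue
  Denby at 82 (w=90) → Blue
  Elwood at 93 (w=2) → Blue
Red captures 2; Blue captures 100.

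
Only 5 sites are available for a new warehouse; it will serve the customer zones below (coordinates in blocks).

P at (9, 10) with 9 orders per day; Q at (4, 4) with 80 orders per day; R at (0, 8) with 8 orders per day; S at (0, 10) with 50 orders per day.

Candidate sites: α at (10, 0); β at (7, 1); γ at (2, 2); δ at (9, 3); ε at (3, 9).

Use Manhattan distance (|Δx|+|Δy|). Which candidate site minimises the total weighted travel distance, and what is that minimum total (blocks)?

Total weighted distance at each candidate:
  α (10, 0): total = 2043
  β (7, 1): total = 1491
  γ (2, 2): total = 1019
  δ (9, 3): total = 1455
  ε (3, 9): total = 775
Minimum is at ε with total 775 blocks.

ε, total 775 blocks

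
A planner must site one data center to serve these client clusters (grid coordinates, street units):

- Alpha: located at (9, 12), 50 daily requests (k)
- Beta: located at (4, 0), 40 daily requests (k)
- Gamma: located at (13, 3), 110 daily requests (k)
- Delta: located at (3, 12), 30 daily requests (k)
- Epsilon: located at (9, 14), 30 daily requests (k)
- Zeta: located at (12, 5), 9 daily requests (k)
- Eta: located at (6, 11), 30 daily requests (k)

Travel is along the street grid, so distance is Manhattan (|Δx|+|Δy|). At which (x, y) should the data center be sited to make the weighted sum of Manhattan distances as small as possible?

Manhattan distance separates: Σwᵢ(|x−xᵢ|+|y−yᵢ|) = Σwᵢ|x−xᵢ| + Σwᵢ|y−yᵢ|, so x and y are optimised independently as 1-D weighted medians.
Total weight W = 299; half = 149.5.
x-coordinate, sorted with cumulative weight:
  x=3 (Delta, w=30) cum 30
  x=4 (Beta, w=40) cum 70
  x=6 (Eta, w=30) cum 100
  x=9 (Alpha, w=50) cum 150  ← median
  x=9 (Epsilon, w=30) cum 180
  x=12 (Zeta, w=9) cum 189
  x=13 (Gamma, w=110) cum 299
⇒ x* = 9
y-coordinate, sorted with cumulative weight:
  y=0 (Beta, w=40) cum 40
  y=3 (Gamma, w=110) cum 150  ← median
  y=5 (Zeta, w=9) cum 159
  y=11 (Eta, w=30) cum 189
  y=12 (Alpha, w=50) cum 239
  y=12 (Delta, w=30) cum 269
  y=14 (Epsilon, w=30) cum 299
⇒ y* = 3

(9, 3)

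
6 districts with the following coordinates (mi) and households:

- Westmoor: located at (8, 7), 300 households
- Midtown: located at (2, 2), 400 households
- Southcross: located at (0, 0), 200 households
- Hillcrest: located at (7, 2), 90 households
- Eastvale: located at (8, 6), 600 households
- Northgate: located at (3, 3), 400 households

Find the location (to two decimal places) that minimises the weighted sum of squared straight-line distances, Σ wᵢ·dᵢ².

The minimiser of Σwᵢ‖p−pᵢ‖² is the weighted centroid p* = (Σwᵢpᵢ)/(Σwᵢ).
Σwᵢ = 1990.
Σwᵢxᵢ = 300·8 + 400·2 + 200·0 + 90·7 + 600·8 + 400·3 = 9830.
Σwᵢyᵢ = 300·7 + 400·2 + 200·0 + 90·2 + 600·6 + 400·3 = 7880.
x* = 9830/1990 = 4.94, y* = 7880/1990 = 3.96.

(4.94, 3.96)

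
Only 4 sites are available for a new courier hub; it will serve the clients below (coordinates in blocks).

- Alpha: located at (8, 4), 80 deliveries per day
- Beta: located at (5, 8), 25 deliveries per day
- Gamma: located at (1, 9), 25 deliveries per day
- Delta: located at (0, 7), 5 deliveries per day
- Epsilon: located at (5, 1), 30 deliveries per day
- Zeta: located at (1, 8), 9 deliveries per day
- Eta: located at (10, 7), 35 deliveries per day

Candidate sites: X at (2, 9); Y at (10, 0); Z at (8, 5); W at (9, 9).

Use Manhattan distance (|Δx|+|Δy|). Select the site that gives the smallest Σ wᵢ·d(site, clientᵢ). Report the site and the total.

Total weighted distance at each candidate:
  X (2, 9): total = 1723
  Y (10, 0): total = 1918
  Z (8, 5): total = 995
  W (9, 9): total = 1406
Minimum is at Z with total 995 blocks.

Z, total 995 blocks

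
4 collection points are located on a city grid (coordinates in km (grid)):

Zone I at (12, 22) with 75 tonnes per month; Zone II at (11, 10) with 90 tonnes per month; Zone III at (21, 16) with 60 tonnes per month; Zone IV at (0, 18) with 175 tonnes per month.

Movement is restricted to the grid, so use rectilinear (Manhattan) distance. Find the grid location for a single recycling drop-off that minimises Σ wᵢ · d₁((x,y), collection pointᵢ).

Manhattan distance separates: Σwᵢ(|x−xᵢ|+|y−yᵢ|) = Σwᵢ|x−xᵢ| + Σwᵢ|y−yᵢ|, so x and y are optimised independently as 1-D weighted medians.
Total weight W = 400; half = 200.
x-coordinate, sorted with cumulative weight:
  x=0 (Zone IV, w=175) cum 175
  x=11 (Zone II, w=90) cum 265  ← median
  x=12 (Zone I, w=75) cum 340
  x=21 (Zone III, w=60) cum 400
⇒ x* = 11
y-coordinate, sorted with cumulative weight:
  y=10 (Zone II, w=90) cum 90
  y=16 (Zone III, w=60) cum 150
  y=18 (Zone IV, w=175) cum 325  ← median
  y=22 (Zone I, w=75) cum 400
⇒ y* = 18

(11, 18)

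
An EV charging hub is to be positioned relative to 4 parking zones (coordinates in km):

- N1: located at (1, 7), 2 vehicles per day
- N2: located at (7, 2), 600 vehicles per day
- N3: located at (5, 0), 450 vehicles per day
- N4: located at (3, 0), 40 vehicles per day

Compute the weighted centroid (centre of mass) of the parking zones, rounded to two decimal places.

(6.02, 1.11)

The minimiser of Σwᵢ‖p−pᵢ‖² is the weighted centroid p* = (Σwᵢpᵢ)/(Σwᵢ).
Σwᵢ = 1092.
Σwᵢxᵢ = 2·1 + 600·7 + 450·5 + 40·3 = 6572.
Σwᵢyᵢ = 2·7 + 600·2 + 450·0 + 40·0 = 1214.
x* = 6572/1092 = 6.02, y* = 1214/1092 = 1.11.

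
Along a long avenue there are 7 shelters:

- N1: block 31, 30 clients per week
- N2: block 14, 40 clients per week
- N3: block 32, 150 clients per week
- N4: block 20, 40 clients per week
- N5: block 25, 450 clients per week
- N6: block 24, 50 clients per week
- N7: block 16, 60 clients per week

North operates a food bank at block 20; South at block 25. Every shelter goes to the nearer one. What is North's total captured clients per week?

The indifferent point is the midpoint (20+25)/2 = 22.5; shelters left of it (closer to North at 20) go to North, those right go to South.
  N2 at 14 (w=40) → North
  N7 at 16 (w=60) → North
  N4 at 20 (w=40) → North
  N6 at 24 (w=50) → South
  N5 at 25 (w=450) → South
  N1 at 31 (w=30) → South
  N3 at 32 (w=150) → South
North captures 140; South captures 680.

140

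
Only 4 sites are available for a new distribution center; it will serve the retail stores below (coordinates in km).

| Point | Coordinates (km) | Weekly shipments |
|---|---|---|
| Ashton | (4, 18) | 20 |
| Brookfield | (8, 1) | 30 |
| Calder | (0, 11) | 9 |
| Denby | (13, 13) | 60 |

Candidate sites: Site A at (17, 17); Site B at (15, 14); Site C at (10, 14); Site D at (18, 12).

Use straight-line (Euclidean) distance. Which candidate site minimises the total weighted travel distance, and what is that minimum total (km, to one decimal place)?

Total weighted distance at each candidate:
  Site A (17, 17): total = 1313.2
  Site B (15, 14): total = 948.9
  Site C (10, 14): total = 822.5
  Site D (18, 12): total = 1218.8
Minimum is at Site C with total 822.5 km.

Site C, total 822.5 km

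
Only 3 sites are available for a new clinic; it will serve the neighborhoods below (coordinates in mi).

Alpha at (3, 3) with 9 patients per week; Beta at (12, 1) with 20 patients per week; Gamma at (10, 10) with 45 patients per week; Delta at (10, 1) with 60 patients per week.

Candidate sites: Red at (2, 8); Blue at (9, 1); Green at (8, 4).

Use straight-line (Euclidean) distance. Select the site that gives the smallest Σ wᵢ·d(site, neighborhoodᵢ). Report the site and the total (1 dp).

Total weighted distance at each candidate:
  Red (2, 8): total = 1298.9
  Blue (9, 1): total = 584.4
  Green (8, 4): total = 646.8
Minimum is at Blue with total 584.4 mi.

Blue, total 584.4 mi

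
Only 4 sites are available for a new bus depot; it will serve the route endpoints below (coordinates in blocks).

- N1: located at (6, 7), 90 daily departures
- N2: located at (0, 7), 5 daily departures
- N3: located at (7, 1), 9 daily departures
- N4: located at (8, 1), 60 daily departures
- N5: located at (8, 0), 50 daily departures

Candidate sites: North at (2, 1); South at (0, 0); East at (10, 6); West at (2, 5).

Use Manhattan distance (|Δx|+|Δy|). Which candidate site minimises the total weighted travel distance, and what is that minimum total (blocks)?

Total weighted distance at each candidate:
  North (2, 1): total = 1695
  South (0, 0): total = 2217
  East (10, 6): total = 1397
  West (2, 5): total = 1791
Minimum is at East with total 1397 blocks.

East, total 1397 blocks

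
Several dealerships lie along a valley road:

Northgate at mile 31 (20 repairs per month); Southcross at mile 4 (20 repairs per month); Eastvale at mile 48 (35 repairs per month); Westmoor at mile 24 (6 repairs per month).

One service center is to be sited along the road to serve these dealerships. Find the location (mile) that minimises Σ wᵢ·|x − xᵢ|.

For a sum of weighted absolute distances on a line, the optimum is the weighted median (not the mean). Total weight W = 81; half-weight = 40.5.
Sort by position and accumulate weight:
  mile 4 (Southcross, w=20) → cum 20
  mile 24 (Westmoor, w=6) → cum 26
  mile 31 (Northgate, w=20) → cum 46  ≥ 40.5 → median here
  mile 48 (Eastvale, w=35) → cum 81
Optimal location: mile 31.

x = 31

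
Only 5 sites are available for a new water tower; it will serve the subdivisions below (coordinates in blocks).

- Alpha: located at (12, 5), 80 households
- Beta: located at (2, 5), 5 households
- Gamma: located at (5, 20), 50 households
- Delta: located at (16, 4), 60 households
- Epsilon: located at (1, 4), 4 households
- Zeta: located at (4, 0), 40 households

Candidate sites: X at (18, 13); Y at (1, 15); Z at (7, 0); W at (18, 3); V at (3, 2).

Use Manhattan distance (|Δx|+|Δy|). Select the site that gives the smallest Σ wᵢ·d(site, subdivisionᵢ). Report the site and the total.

Z, total 2890 blocks

Total weighted distance at each candidate:
  X (18, 13): total = 4084
  Y (1, 15): total = 4509
  Z (7, 0): total = 2890
  W (18, 3): total = 3162
  V (3, 2): total = 3016
Minimum is at Z with total 2890 blocks.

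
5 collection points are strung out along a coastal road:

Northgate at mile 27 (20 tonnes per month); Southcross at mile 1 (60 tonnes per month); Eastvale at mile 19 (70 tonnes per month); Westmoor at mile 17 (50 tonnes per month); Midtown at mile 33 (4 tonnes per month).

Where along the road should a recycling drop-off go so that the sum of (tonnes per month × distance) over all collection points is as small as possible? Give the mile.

For a sum of weighted absolute distances on a line, the optimum is the weighted median (not the mean). Total weight W = 204; half-weight = 102.
Sort by position and accumulate weight:
  mile 1 (Southcross, w=60) → cum 60
  mile 17 (Westmoor, w=50) → cum 110  ≥ 102 → median here
  mile 19 (Eastvale, w=70) → cum 180
  mile 27 (Northgate, w=20) → cum 200
  mile 33 (Midtown, w=4) → cum 204
Optimal location: mile 17.

x = 17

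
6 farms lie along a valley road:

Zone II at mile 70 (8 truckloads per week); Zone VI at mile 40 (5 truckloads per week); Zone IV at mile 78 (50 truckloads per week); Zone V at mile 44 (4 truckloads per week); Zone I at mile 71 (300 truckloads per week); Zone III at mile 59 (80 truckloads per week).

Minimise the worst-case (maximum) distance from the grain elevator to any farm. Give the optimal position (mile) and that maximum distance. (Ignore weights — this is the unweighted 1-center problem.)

location 59, max distance 19

The 1-center on a line is the midpoint of the two extreme points: leftmost at 40, rightmost at 78.
Optimal location = (40 + 78)/2 = 59; maximum distance = (78 − 40)/2 = 19.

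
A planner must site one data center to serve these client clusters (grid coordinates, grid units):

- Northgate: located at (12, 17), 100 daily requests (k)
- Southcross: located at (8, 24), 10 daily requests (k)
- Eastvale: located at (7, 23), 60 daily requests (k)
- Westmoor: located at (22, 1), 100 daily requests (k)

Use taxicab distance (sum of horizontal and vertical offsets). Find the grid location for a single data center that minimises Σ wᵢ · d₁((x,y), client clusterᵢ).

(12, 17)

Manhattan distance separates: Σwᵢ(|x−xᵢ|+|y−yᵢ|) = Σwᵢ|x−xᵢ| + Σwᵢ|y−yᵢ|, so x and y are optimised independently as 1-D weighted medians.
Total weight W = 270; half = 135.
x-coordinate, sorted with cumulative weight:
  x=7 (Eastvale, w=60) cum 60
  x=8 (Southcross, w=10) cum 70
  x=12 (Northgate, w=100) cum 170  ← median
  x=22 (Westmoor, w=100) cum 270
⇒ x* = 12
y-coordinate, sorted with cumulative weight:
  y=1 (Westmoor, w=100) cum 100
  y=17 (Northgate, w=100) cum 200  ← median
  y=23 (Eastvale, w=60) cum 260
  y=24 (Southcross, w=10) cum 270
⇒ y* = 17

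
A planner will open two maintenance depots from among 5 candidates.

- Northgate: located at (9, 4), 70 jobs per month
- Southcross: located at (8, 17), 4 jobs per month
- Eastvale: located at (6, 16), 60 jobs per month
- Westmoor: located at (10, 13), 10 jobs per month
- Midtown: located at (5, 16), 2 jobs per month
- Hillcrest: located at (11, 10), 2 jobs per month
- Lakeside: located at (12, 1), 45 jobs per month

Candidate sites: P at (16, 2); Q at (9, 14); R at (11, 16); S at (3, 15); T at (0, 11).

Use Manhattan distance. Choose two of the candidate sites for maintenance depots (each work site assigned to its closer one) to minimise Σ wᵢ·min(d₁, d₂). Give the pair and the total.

{P, Q}, total 1215

Evaluate every pair (each demand assigned to the nearer of the two):
  {P, Q}: total = 1215
  {P, R}: total = 1235
  {P, S}: total = 1245
  {Q, S}: total = 1714
  {P, T}: total = 1735
  {Q, R}: total = 1780
  {Q, T}: total = 1780
  {R, S}: total = 2014
  {R, T}: total = 2080
  {S, T}: total = 2498
Best pair: {P, Q} with total 1215.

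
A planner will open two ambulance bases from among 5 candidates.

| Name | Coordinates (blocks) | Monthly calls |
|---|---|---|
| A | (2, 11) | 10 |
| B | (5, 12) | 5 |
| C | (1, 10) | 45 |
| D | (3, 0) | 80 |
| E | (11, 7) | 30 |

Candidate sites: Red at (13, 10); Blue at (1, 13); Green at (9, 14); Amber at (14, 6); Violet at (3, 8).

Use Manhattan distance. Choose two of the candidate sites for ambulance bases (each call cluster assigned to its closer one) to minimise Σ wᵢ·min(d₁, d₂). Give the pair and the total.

{Amber, Violet}, total 1010

Evaluate every pair (each demand assigned to the nearer of the two):
  {Amber, Violet}: total = 1010
  {Red, Violet}: total = 1040
  {Blue, Violet}: total = 1100
  {Green, Violet}: total = 1160
  {Blue, Amber}: total = 1510
  {Red, Blue}: total = 1540
  {Blue, Green}: total = 1660
  {Green, Amber}: total = 2150
  {Red, Amber}: total = 2190
  {Red, Green}: total = 2420
Best pair: {Amber, Violet} with total 1010.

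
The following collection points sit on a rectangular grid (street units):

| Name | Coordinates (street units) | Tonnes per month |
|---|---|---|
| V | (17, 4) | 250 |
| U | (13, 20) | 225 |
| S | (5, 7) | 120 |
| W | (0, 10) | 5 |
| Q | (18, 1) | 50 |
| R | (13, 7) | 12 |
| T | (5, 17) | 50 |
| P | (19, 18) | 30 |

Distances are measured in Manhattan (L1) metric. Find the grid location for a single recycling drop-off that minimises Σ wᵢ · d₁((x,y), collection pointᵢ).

(13, 7)

Manhattan distance separates: Σwᵢ(|x−xᵢ|+|y−yᵢ|) = Σwᵢ|x−xᵢ| + Σwᵢ|y−yᵢ|, so x and y are optimised independently as 1-D weighted medians.
Total weight W = 742; half = 371.
x-coordinate, sorted with cumulative weight:
  x=0 (W, w=5) cum 5
  x=5 (S, w=120) cum 125
  x=5 (T, w=50) cum 175
  x=13 (U, w=225) cum 400  ← median
  x=13 (R, w=12) cum 412
  x=17 (V, w=250) cum 662
  x=18 (Q, w=50) cum 712
  x=19 (P, w=30) cum 742
⇒ x* = 13
y-coordinate, sorted with cumulative weight:
  y=1 (Q, w=50) cum 50
  y=4 (V, w=250) cum 300
  y=7 (S, w=120) cum 420  ← median
  y=7 (R, w=12) cum 432
  y=10 (W, w=5) cum 437
  y=17 (T, w=50) cum 487
  y=18 (P, w=30) cum 517
  y=20 (U, w=225) cum 742
⇒ y* = 7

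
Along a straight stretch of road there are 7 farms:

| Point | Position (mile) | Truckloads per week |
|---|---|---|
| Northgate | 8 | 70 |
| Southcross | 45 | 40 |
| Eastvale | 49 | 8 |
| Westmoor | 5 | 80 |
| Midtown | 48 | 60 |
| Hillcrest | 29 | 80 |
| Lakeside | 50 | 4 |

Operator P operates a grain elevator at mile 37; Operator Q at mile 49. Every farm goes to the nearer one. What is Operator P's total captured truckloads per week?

The indifferent point is the midpoint (37+49)/2 = 43; farms left of it (closer to Operator P at 37) go to Operator P, those right go to Operator Q.
  Westmoor at 5 (w=80) → Operator P
  Northgate at 8 (w=70) → Operator P
  Hillcrest at 29 (w=80) → Operator P
  Southcross at 45 (w=40) → Operator Q
  Midtown at 48 (w=60) → Operator Q
  Eastvale at 49 (w=8) → Operator Q
  Lakeside at 50 (w=4) → Operator Q
Operator P captures 230; Operator Q captures 112.

230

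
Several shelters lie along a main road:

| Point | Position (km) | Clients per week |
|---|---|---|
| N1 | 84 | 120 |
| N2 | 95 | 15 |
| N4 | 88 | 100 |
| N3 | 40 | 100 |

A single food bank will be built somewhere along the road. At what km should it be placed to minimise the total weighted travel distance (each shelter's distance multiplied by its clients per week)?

x = 84

For a sum of weighted absolute distances on a line, the optimum is the weighted median (not the mean). Total weight W = 335; half-weight = 167.5.
Sort by position and accumulate weight:
  km 40 (N3, w=100) → cum 100
  km 84 (N1, w=120) → cum 220  ≥ 167.5 → median here
  km 88 (N4, w=100) → cum 320
  km 95 (N2, w=15) → cum 335
Optimal location: km 84.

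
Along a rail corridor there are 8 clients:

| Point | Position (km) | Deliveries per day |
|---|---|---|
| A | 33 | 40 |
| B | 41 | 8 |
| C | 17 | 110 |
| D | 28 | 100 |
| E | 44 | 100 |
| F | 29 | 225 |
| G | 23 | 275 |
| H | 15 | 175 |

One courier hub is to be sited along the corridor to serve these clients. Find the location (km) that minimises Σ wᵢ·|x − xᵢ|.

x = 23

For a sum of weighted absolute distances on a line, the optimum is the weighted median (not the mean). Total weight W = 1033; half-weight = 516.5.
Sort by position and accumulate weight:
  km 15 (H, w=175) → cum 175
  km 17 (C, w=110) → cum 285
  km 23 (G, w=275) → cum 560  ≥ 516.5 → median here
  km 28 (D, w=100) → cum 660
  km 29 (F, w=225) → cum 885
  km 33 (A, w=40) → cum 925
  km 41 (B, w=8) → cum 933
  km 44 (E, w=100) → cum 1033
Optimal location: km 23.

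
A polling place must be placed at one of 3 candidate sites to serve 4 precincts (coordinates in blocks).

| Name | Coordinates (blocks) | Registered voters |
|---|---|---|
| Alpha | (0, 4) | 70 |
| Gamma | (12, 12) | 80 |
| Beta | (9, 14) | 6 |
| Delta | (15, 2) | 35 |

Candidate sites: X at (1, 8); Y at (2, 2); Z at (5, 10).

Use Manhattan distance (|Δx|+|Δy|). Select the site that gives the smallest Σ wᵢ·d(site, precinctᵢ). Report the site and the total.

Z, total 2168 blocks

Total weighted distance at each candidate:
  X (1, 8): total = 2334
  Y (2, 2): total = 2449
  Z (5, 10): total = 2168
Minimum is at Z with total 2168 blocks.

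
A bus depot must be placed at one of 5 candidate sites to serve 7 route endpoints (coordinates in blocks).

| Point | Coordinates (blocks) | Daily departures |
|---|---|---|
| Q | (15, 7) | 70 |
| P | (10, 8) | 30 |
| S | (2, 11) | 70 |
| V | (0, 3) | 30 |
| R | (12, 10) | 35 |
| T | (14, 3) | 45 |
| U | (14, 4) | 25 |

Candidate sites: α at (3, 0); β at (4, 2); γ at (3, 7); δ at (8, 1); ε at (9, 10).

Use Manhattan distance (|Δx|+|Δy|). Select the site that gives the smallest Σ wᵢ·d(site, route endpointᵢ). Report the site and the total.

ε, total 2680 blocks

Total weighted distance at each candidate:
  α (3, 0): total = 4470
  β (4, 2): total = 3755
  γ (3, 7): total = 3085
  δ (8, 1): total = 3640
  ε (9, 10): total = 2680
Minimum is at ε with total 2680 blocks.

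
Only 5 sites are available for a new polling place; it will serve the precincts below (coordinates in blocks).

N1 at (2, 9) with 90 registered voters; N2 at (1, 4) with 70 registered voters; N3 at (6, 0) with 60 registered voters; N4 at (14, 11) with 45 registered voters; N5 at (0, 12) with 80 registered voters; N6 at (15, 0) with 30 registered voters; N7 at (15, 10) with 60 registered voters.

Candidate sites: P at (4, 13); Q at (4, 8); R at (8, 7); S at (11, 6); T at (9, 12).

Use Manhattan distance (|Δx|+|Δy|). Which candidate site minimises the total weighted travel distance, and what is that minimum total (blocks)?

Total weighted distance at each candidate:
  P (4, 13): total = 4780
  Q (4, 8): total = 3935
  R (8, 7): total = 4470
  S (11, 6): total = 5080
  T (9, 12): total = 4930
Minimum is at Q with total 3935 blocks.

Q, total 3935 blocks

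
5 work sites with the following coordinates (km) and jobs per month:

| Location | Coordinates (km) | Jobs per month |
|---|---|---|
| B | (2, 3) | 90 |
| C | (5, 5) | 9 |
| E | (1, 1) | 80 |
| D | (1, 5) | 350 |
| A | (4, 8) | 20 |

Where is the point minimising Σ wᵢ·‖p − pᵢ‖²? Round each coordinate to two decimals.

(1.34, 4.20)

The minimiser of Σwᵢ‖p−pᵢ‖² is the weighted centroid p* = (Σwᵢpᵢ)/(Σwᵢ).
Σwᵢ = 549.
Σwᵢxᵢ = 90·2 + 9·5 + 80·1 + 350·1 + 20·4 = 735.
Σwᵢyᵢ = 90·3 + 9·5 + 80·1 + 350·5 + 20·8 = 2305.
x* = 735/549 = 1.34, y* = 2305/549 = 4.20.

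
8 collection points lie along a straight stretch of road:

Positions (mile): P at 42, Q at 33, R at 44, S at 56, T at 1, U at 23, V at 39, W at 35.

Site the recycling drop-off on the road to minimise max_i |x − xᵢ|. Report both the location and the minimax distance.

location 28.5, max distance 27.5

The 1-center on a line is the midpoint of the two extreme points: leftmost at 1, rightmost at 56.
Optimal location = (1 + 56)/2 = 28.5; maximum distance = (56 − 1)/2 = 27.5.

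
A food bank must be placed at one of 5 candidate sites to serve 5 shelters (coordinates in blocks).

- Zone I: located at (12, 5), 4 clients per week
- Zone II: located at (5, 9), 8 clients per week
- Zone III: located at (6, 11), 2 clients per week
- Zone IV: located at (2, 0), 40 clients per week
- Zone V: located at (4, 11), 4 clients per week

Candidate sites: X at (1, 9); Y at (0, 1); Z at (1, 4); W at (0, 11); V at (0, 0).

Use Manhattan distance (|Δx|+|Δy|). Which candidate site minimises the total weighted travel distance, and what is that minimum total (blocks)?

V, total 354 blocks

Total weighted distance at each candidate:
  X (1, 9): total = 526
  Y (0, 1): total = 376
  Z (1, 4): total = 384
  W (0, 11): total = 676
  V (0, 0): total = 354
Minimum is at V with total 354 blocks.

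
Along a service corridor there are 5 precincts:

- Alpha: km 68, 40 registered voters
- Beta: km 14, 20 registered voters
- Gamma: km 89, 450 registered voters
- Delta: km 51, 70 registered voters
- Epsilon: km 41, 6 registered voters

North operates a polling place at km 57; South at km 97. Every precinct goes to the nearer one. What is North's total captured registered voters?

136

The indifferent point is the midpoint (57+97)/2 = 77; precincts left of it (closer to North at 57) go to North, those right go to South.
  Beta at 14 (w=20) → North
  Epsilon at 41 (w=6) → North
  Delta at 51 (w=70) → North
  Alpha at 68 (w=40) → North
  Gamma at 89 (w=450) → South
North captures 136; South captures 450.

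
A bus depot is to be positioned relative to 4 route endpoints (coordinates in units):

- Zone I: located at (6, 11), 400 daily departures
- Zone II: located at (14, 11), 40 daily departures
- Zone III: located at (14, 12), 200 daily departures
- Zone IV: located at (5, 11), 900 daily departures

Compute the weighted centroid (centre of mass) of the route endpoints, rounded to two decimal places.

(6.66, 11.13)

The minimiser of Σwᵢ‖p−pᵢ‖² is the weighted centroid p* = (Σwᵢpᵢ)/(Σwᵢ).
Σwᵢ = 1540.
Σwᵢxᵢ = 400·6 + 40·14 + 200·14 + 900·5 = 10260.
Σwᵢyᵢ = 400·11 + 40·11 + 200·12 + 900·11 = 17140.
x* = 10260/1540 = 6.66, y* = 17140/1540 = 11.13.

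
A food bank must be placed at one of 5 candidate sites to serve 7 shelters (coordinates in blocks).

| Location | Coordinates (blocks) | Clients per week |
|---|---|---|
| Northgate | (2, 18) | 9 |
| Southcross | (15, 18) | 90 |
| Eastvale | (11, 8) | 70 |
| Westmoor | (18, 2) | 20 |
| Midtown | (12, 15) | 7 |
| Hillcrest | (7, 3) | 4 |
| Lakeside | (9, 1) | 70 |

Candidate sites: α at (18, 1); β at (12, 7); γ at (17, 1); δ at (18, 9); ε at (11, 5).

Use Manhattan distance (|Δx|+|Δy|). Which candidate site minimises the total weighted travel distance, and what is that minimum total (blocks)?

β, total 2531 blocks

Total weighted distance at each candidate:
  α (18, 1): total = 3919
  β (12, 7): total = 2531
  γ (17, 1): total = 3689
  δ (18, 9): total = 3347
  ε (11, 5): total = 2659
Minimum is at β with total 2531 blocks.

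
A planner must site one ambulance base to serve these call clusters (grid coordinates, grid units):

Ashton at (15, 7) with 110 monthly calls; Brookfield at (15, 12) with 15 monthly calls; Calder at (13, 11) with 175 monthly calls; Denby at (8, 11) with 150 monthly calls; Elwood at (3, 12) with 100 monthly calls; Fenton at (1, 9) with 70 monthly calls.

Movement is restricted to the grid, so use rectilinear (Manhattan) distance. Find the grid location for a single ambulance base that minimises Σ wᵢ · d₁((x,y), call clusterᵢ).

(8, 11)

Manhattan distance separates: Σwᵢ(|x−xᵢ|+|y−yᵢ|) = Σwᵢ|x−xᵢ| + Σwᵢ|y−yᵢ|, so x and y are optimised independently as 1-D weighted medians.
Total weight W = 620; half = 310.
x-coordinate, sorted with cumulative weight:
  x=1 (Fenton, w=70) cum 70
  x=3 (Elwood, w=100) cum 170
  x=8 (Denby, w=150) cum 320  ← median
  x=13 (Calder, w=175) cum 495
  x=15 (Ashton, w=110) cum 605
  x=15 (Brookfield, w=15) cum 620
⇒ x* = 8
y-coordinate, sorted with cumulative weight:
  y=7 (Ashton, w=110) cum 110
  y=9 (Fenton, w=70) cum 180
  y=11 (Calder, w=175) cum 355  ← median
  y=11 (Denby, w=150) cum 505
  y=12 (Brookfield, w=15) cum 520
  y=12 (Elwood, w=100) cum 620
⇒ y* = 11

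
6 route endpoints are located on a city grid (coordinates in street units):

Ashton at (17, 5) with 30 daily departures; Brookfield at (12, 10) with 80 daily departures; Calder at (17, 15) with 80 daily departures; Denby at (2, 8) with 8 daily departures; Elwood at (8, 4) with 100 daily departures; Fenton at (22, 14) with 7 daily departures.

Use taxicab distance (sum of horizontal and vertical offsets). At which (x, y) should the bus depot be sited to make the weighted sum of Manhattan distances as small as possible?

(12, 10)

Manhattan distance separates: Σwᵢ(|x−xᵢ|+|y−yᵢ|) = Σwᵢ|x−xᵢ| + Σwᵢ|y−yᵢ|, so x and y are optimised independently as 1-D weighted medians.
Total weight W = 305; half = 152.5.
x-coordinate, sorted with cumulative weight:
  x=2 (Denby, w=8) cum 8
  x=8 (Elwood, w=100) cum 108
  x=12 (Brookfield, w=80) cum 188  ← median
  x=17 (Ashton, w=30) cum 218
  x=17 (Calder, w=80) cum 298
  x=22 (Fenton, w=7) cum 305
⇒ x* = 12
y-coordinate, sorted with cumulative weight:
  y=4 (Elwood, w=100) cum 100
  y=5 (Ashton, w=30) cum 130
  y=8 (Denby, w=8) cum 138
  y=10 (Brookfield, w=80) cum 218  ← median
  y=14 (Fenton, w=7) cum 225
  y=15 (Calder, w=80) cum 305
⇒ y* = 10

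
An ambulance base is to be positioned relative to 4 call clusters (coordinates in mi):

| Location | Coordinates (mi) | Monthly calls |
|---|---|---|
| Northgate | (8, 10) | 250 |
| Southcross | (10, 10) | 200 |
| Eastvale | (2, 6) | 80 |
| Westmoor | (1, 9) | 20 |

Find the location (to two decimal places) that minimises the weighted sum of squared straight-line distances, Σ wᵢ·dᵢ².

The minimiser of Σwᵢ‖p−pᵢ‖² is the weighted centroid p* = (Σwᵢpᵢ)/(Σwᵢ).
Σwᵢ = 550.
Σwᵢxᵢ = 250·8 + 200·10 + 80·2 + 20·1 = 4180.
Σwᵢyᵢ = 250·10 + 200·10 + 80·6 + 20·9 = 5160.
x* = 4180/550 = 7.60, y* = 5160/550 = 9.38.

(7.60, 9.38)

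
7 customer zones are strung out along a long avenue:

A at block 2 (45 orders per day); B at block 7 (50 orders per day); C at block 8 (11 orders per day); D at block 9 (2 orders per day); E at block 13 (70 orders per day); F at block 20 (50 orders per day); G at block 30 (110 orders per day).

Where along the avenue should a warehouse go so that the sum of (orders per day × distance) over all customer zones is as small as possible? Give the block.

x = 13

For a sum of weighted absolute distances on a line, the optimum is the weighted median (not the mean). Total weight W = 338; half-weight = 169.
Sort by position and accumulate weight:
  block 2 (A, w=45) → cum 45
  block 7 (B, w=50) → cum 95
  block 8 (C, w=11) → cum 106
  block 9 (D, w=2) → cum 108
  block 13 (E, w=70) → cum 178  ≥ 169 → median here
  block 20 (F, w=50) → cum 228
  block 30 (G, w=110) → cum 338
Optimal location: block 13.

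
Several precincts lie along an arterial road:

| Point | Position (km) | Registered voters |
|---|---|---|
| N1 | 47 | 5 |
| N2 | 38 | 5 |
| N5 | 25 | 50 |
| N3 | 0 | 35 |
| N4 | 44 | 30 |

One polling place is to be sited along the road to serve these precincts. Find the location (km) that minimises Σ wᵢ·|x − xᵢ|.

For a sum of weighted absolute distances on a line, the optimum is the weighted median (not the mean). Total weight W = 125; half-weight = 62.5.
Sort by position and accumulate weight:
  km 0 (N3, w=35) → cum 35
  km 25 (N5, w=50) → cum 85  ≥ 62.5 → median here
  km 38 (N2, w=5) → cum 90
  km 44 (N4, w=30) → cum 120
  km 47 (N1, w=5) → cum 125
Optimal location: km 25.

x = 25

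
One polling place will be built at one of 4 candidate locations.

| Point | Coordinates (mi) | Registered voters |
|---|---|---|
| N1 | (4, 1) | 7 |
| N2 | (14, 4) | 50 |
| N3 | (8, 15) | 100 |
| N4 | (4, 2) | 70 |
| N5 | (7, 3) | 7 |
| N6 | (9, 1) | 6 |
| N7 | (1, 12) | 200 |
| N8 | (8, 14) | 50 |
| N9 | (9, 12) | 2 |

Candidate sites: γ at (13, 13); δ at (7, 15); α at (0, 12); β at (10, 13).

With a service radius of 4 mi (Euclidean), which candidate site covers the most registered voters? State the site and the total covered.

α, covering 200

Coverage radius r = 4 mi; a point is covered iff (Δx)²+(Δy)² ≤ 4² = 16.
  γ (13, 13): covers {none} → 0
  δ (7, 15): covers {N3, N8, N9} → 152
  α (0, 12): covers {N7} → 200
  β (10, 13): covers {N3, N8, N9} → 152
Maximum coverage at α: 200 registered voters.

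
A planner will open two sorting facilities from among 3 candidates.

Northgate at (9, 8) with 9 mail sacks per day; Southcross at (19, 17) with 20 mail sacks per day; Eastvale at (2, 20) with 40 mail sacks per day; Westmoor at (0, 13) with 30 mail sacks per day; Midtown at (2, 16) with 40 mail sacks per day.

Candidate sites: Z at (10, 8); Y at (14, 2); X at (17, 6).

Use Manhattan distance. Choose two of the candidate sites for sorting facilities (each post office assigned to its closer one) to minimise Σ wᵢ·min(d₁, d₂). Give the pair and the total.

{Z, X}, total 2159

Evaluate every pair (each demand assigned to the nearer of the two):
  {Z, X}: total = 2159
  {Z, Y}: total = 2259
  {Y, X}: total = 3230
Best pair: {Z, X} with total 2159.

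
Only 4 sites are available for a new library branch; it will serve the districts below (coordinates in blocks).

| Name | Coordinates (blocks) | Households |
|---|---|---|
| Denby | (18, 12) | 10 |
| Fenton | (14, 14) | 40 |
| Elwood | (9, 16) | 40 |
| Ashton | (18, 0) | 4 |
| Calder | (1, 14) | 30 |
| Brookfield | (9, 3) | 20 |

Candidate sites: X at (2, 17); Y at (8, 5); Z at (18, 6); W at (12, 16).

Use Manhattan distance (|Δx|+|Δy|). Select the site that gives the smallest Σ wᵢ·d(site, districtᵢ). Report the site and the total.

W, total 1178 blocks

Total weighted distance at each candidate:
  X (2, 17): total = 1802
  Y (8, 5): total = 1850
  Z (18, 6): total = 2314
  W (12, 16): total = 1178
Minimum is at W with total 1178 blocks.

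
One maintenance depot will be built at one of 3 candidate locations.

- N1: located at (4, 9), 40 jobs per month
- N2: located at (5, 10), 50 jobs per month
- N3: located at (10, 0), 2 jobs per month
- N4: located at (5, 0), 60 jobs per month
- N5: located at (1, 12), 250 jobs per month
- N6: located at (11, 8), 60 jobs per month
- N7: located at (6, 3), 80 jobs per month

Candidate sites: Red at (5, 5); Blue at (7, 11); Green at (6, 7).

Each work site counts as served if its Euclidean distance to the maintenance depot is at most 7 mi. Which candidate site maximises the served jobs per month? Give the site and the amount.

Coverage radius r = 7 mi; a point is covered iff (Δx)²+(Δy)² ≤ 7² = 49.
  Red (5, 5): covers {N1, N2, N4, N6, N7} → 290
  Blue (7, 11): covers {N1, N2, N5, N6} → 400
  Green (6, 7): covers {N1, N2, N6, N7} → 230
Maximum coverage at Blue: 400 jobs per month.

Blue, covering 400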